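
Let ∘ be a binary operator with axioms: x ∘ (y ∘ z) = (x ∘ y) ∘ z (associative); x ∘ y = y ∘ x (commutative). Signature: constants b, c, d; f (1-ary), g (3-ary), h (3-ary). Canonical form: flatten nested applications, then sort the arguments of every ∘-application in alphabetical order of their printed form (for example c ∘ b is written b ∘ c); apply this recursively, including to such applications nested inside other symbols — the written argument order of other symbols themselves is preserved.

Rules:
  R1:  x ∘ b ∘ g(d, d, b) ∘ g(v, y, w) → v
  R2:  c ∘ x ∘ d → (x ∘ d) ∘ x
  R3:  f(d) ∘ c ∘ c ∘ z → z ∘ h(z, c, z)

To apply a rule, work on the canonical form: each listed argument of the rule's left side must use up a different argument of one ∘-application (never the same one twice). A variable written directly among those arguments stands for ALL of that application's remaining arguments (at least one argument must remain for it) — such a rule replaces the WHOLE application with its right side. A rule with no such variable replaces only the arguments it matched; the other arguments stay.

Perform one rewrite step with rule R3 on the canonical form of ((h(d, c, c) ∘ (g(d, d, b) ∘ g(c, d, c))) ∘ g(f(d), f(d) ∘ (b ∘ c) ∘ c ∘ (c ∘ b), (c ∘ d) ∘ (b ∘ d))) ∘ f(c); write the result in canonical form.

Answer: f(c) ∘ g(c, d, c) ∘ g(d, d, b) ∘ g(f(d), b ∘ b ∘ c ∘ h(b ∘ b ∘ c, c, b ∘ b ∘ c), b ∘ c ∘ d ∘ d) ∘ h(d, c, c)

Derivation:
Canonical form:  f(c) ∘ g(c, d, c) ∘ g(d, d, b) ∘ g(f(d), b ∘ b ∘ c ∘ c ∘ c ∘ f(d), b ∘ c ∘ d ∘ d) ∘ h(d, c, c)
Apply R3:  consuming c, c, f(d);  z := b ∘ b ∘ c
Every leftover argument binds to the variable; the entire application is replaced.
Giving:  f(c) ∘ g(c, d, c) ∘ g(d, d, b) ∘ g(f(d), b ∘ b ∘ c ∘ h(b ∘ b ∘ c, c, b ∘ b ∘ c), b ∘ c ∘ d ∘ d) ∘ h(d, c, c)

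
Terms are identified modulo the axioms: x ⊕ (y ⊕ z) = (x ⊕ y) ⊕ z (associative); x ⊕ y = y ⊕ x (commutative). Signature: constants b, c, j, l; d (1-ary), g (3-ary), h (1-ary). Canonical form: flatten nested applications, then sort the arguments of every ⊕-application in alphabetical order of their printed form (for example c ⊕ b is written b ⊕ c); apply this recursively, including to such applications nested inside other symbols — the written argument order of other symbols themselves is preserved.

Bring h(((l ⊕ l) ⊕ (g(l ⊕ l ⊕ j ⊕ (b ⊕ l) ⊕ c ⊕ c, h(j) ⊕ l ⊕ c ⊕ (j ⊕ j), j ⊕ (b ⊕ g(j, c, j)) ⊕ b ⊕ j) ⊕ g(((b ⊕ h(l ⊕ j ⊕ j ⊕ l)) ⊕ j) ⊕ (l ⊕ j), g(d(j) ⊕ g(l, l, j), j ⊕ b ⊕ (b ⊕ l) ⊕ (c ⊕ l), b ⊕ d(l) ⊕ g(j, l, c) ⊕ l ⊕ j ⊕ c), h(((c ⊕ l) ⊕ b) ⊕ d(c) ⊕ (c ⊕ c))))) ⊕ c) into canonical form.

Work inside:  ((l ⊕ l) ⊕ (g(l ⊕ l ⊕ j ⊕ (b ⊕ l) ⊕ c ⊕ c, h(j) ⊕ l ⊕ c ⊕ (j ⊕ j), j ⊕ (b ⊕ g(j, c, j)) ⊕ b ⊕ j) ⊕ g(((b ⊕ h(l ⊕ j ⊕ j ⊕ l)) ⊕ j) ⊕ (l ⊕ j), g(d(j) ⊕ g(l, l, j), j ⊕ b ⊕ (b ⊕ l) ⊕ (c ⊕ l), b ⊕ d(l) ⊕ g(j, l, c) ⊕ l ⊕ j ⊕ c), h(((c ⊕ l) ⊕ b) ⊕ d(c) ⊕ (c ⊕ c))))) ⊕ c
Flatten:  l ⊕ l ⊕ g(l ⊕ l ⊕ j ⊕ (b ⊕ l) ⊕ c ⊕ c, h(j) ⊕ l ⊕ c ⊕ (j ⊕ j), j ⊕ (b ⊕ g(j, c, j)) ⊕ b ⊕ j) ⊕ g(((b ⊕ h(l ⊕ j ⊕ j ⊕ l)) ⊕ j) ⊕ (l ⊕ j), g(d(j) ⊕ g(l, l, j), j ⊕ b ⊕ (b ⊕ l) ⊕ (c ⊕ l), b ⊕ d(l) ⊕ g(j, l, c) ⊕ l ⊕ j ⊕ c), h(((c ⊕ l) ⊕ b) ⊕ d(c) ⊕ (c ⊕ c))) ⊕ c
Simplify inside:  g(l ⊕ l ⊕ j ⊕ (b ⊕ l) ⊕ c ⊕ c, h(j) ⊕ l ⊕ c ⊕ (j ⊕ j), j ⊕ (b ⊕ g(j, c, j)) ⊕ b ⊕ j)  →  g(b ⊕ c ⊕ c ⊕ j ⊕ l ⊕ l ⊕ l, c ⊕ h(j) ⊕ j ⊕ j ⊕ l, b ⊕ b ⊕ g(j, c, j) ⊕ j ⊕ j)
Canonicalize subterm:  g(((b ⊕ h(l ⊕ j ⊕ j ⊕ l)) ⊕ j) ⊕ (l ⊕ j), g(d(j) ⊕ g(l, l, j), j ⊕ b ⊕ (b ⊕ l) ⊕ (c ⊕ l), b ⊕ d(l) ⊕ g(j, l, c) ⊕ l ⊕ j ⊕ c), h(((c ⊕ l) ⊕ b) ⊕ d(c) ⊕ (c ⊕ c)))  →  g(b ⊕ h(j ⊕ j ⊕ l ⊕ l) ⊕ j ⊕ j ⊕ l, g(d(j) ⊕ g(l, l, j), b ⊕ b ⊕ c ⊕ j ⊕ l ⊕ l, b ⊕ c ⊕ d(l) ⊕ g(j, l, c) ⊕ j ⊕ l), h(b ⊕ c ⊕ c ⊕ c ⊕ d(c) ⊕ l))
Sort arguments:  c ⊕ g(b ⊕ c ⊕ c ⊕ j ⊕ l ⊕ l ⊕ l, c ⊕ h(j) ⊕ j ⊕ j ⊕ l, b ⊕ b ⊕ g(j, c, j) ⊕ j ⊕ j) ⊕ g(b ⊕ h(j ⊕ j ⊕ l ⊕ l) ⊕ j ⊕ j ⊕ l, g(d(j) ⊕ g(l, l, j), b ⊕ b ⊕ c ⊕ j ⊕ l ⊕ l, b ⊕ c ⊕ d(l) ⊕ g(j, l, c) ⊕ j ⊕ l), h(b ⊕ c ⊕ c ⊕ c ⊕ d(c) ⊕ l)) ⊕ l ⊕ l
Rebuild:  h(c ⊕ g(b ⊕ c ⊕ c ⊕ j ⊕ l ⊕ l ⊕ l, c ⊕ h(j) ⊕ j ⊕ j ⊕ l, b ⊕ b ⊕ g(j, c, j) ⊕ j ⊕ j) ⊕ g(b ⊕ h(j ⊕ j ⊕ l ⊕ l) ⊕ j ⊕ j ⊕ l, g(d(j) ⊕ g(l, l, j), b ⊕ b ⊕ c ⊕ j ⊕ l ⊕ l, b ⊕ c ⊕ d(l) ⊕ g(j, l, c) ⊕ j ⊕ l), h(b ⊕ c ⊕ c ⊕ c ⊕ d(c) ⊕ l)) ⊕ l ⊕ l)

Answer: h(c ⊕ g(b ⊕ c ⊕ c ⊕ j ⊕ l ⊕ l ⊕ l, c ⊕ h(j) ⊕ j ⊕ j ⊕ l, b ⊕ b ⊕ g(j, c, j) ⊕ j ⊕ j) ⊕ g(b ⊕ h(j ⊕ j ⊕ l ⊕ l) ⊕ j ⊕ j ⊕ l, g(d(j) ⊕ g(l, l, j), b ⊕ b ⊕ c ⊕ j ⊕ l ⊕ l, b ⊕ c ⊕ d(l) ⊕ g(j, l, c) ⊕ j ⊕ l), h(b ⊕ c ⊕ c ⊕ c ⊕ d(c) ⊕ l)) ⊕ l ⊕ l)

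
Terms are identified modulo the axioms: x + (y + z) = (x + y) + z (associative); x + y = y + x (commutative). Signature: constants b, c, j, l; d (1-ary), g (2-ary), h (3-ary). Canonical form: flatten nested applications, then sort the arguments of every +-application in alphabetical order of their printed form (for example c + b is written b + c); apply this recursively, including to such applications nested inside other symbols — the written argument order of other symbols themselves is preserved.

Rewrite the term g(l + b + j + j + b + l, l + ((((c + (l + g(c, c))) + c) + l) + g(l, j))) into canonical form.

Focus inside:  l + ((((c + (l + g(c, c))) + c) + l) + g(l, j))
Un-nest:  l + c + l + g(c, c) + c + l + g(l, j)
Sort:  c + c + g(c, c) + g(l, j) + l + l + l
Rebuild:  g(b + b + j + j + l + l, c + c + g(c, c) + g(l, j) + l + l + l)

Answer: g(b + b + j + j + l + l, c + c + g(c, c) + g(l, j) + l + l + l)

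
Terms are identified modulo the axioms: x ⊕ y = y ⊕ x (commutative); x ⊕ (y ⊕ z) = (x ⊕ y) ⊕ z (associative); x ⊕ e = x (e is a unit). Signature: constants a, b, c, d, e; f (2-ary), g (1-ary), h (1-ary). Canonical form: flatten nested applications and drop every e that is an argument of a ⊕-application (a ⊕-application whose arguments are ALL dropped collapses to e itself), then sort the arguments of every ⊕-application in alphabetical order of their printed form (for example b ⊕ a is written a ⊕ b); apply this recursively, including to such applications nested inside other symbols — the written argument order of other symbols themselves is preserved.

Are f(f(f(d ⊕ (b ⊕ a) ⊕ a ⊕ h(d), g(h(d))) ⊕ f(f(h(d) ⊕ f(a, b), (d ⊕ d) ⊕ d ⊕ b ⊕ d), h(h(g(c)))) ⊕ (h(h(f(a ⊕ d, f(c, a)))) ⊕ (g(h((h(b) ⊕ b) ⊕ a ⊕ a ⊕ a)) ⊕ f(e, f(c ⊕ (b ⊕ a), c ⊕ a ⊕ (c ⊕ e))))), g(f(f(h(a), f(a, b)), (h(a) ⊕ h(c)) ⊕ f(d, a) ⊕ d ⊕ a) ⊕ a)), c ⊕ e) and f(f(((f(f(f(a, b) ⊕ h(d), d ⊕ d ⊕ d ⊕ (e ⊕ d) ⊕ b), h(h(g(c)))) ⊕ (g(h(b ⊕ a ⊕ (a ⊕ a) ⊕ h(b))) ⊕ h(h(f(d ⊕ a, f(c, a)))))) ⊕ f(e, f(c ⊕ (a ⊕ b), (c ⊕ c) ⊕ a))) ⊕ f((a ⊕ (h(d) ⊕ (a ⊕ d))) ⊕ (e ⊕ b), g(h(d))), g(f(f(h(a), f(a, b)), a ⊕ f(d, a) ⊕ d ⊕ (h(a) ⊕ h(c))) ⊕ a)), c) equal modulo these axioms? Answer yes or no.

Left:  f(f(f(d ⊕ (b ⊕ a) ⊕ a ⊕ h(d), g(h(d))) ⊕ f(f(h(d) ⊕ f(a, b), (d ⊕ d) ⊕ d ⊕ b ⊕ d), h(h(g(c)))) ⊕ (h(h(f(a ⊕ d, f(c, a)))) ⊕ (g(h((h(b) ⊕ b) ⊕ a ⊕ a ⊕ a)) ⊕ f(e, f(c ⊕ (b ⊕ a), c ⊕ a ⊕ (c ⊕ e))))), g(f(f(h(a), f(a, b)), (h(a) ⊕ h(c)) ⊕ f(d, a) ⊕ d ⊕ a) ⊕ a)), c ⊕ e)
  Focus inside:  f(d ⊕ (b ⊕ a) ⊕ a ⊕ h(d), g(h(d))) ⊕ f(f(h(d) ⊕ f(a, b), (d ⊕ d) ⊕ d ⊕ b ⊕ d), h(h(g(c)))) ⊕ (h(h(f(a ⊕ d, f(c, a)))) ⊕ (g(h((h(b) ⊕ b) ⊕ a ⊕ a ⊕ a)) ⊕ f(e, f(c ⊕ (b ⊕ a), c ⊕ a ⊕ (c ⊕ e)))))
  Un-nest:  f(d ⊕ (b ⊕ a) ⊕ a ⊕ h(d), g(h(d))) ⊕ f(f(h(d) ⊕ f(a, b), (d ⊕ d) ⊕ d ⊕ b ⊕ d), h(h(g(c)))) ⊕ h(h(f(a ⊕ d, f(c, a)))) ⊕ g(h((h(b) ⊕ b) ⊕ a ⊕ a ⊕ a)) ⊕ f(e, f(c ⊕ (b ⊕ a), c ⊕ a ⊕ (c ⊕ e)))
  Canonicalize subterm:  f(d ⊕ (b ⊕ a) ⊕ a ⊕ h(d), g(h(d)))  →  f(a ⊕ a ⊕ b ⊕ d ⊕ h(d), g(h(d)))
  Simplify inside:  f(f(h(d) ⊕ f(a, b), (d ⊕ d) ⊕ d ⊕ b ⊕ d), h(h(g(c))))  →  f(f(f(a, b) ⊕ h(d), b ⊕ d ⊕ d ⊕ d ⊕ d), h(h(g(c))))
  Simplify inside:  g(h((h(b) ⊕ b) ⊕ a ⊕ a ⊕ a))  →  g(h(a ⊕ a ⊕ a ⊕ b ⊕ h(b)))
  Order the arguments:  f(a ⊕ a ⊕ b ⊕ d ⊕ h(d), g(h(d))) ⊕ f(e, f(a ⊕ b ⊕ c, a ⊕ c ⊕ c)) ⊕ f(f(f(a, b) ⊕ h(d), b ⊕ d ⊕ d ⊕ d ⊕ d), h(h(g(c)))) ⊕ g(h(a ⊕ a ⊕ a ⊕ b ⊕ h(b))) ⊕ h(h(f(a ⊕ d, f(c, a))))
  Reassemble:  f(f(f(a ⊕ a ⊕ b ⊕ d ⊕ h(d), g(h(d))) ⊕ f(e, f(a ⊕ b ⊕ c, a ⊕ c ⊕ c)) ⊕ f(f(f(a, b) ⊕ h(d), b ⊕ d ⊕ d ⊕ d ⊕ d), h(h(g(c)))) ⊕ g(h(a ⊕ a ⊕ a ⊕ b ⊕ h(b))) ⊕ h(h(f(a ⊕ d, f(c, a)))), g(a ⊕ f(f(h(a), f(a, b)), a ⊕ d ⊕ f(d, a) ⊕ h(a) ⊕ h(c)))), c)
Right:  f(f(((f(f(f(a, b) ⊕ h(d), d ⊕ d ⊕ d ⊕ (e ⊕ d) ⊕ b), h(h(g(c)))) ⊕ (g(h(b ⊕ a ⊕ (a ⊕ a) ⊕ h(b))) ⊕ h(h(f(d ⊕ a, f(c, a)))))) ⊕ f(e, f(c ⊕ (a ⊕ b), (c ⊕ c) ⊕ a))) ⊕ f((a ⊕ (h(d) ⊕ (a ⊕ d))) ⊕ (e ⊕ b), g(h(d))), g(f(f(h(a), f(a, b)), a ⊕ f(d, a) ⊕ d ⊕ (h(a) ⊕ h(c))) ⊕ a)), c)
  Focus inside:  ((f(f(f(a, b) ⊕ h(d), d ⊕ d ⊕ d ⊕ (e ⊕ d) ⊕ b), h(h(g(c)))) ⊕ (g(h(b ⊕ a ⊕ (a ⊕ a) ⊕ h(b))) ⊕ h(h(f(d ⊕ a, f(c, a)))))) ⊕ f(e, f(c ⊕ (a ⊕ b), (c ⊕ c) ⊕ a))) ⊕ f((a ⊕ (h(d) ⊕ (a ⊕ d))) ⊕ (e ⊕ b), g(h(d)))
  Flatten:  f(f(f(a, b) ⊕ h(d), d ⊕ d ⊕ d ⊕ (e ⊕ d) ⊕ b), h(h(g(c)))) ⊕ g(h(b ⊕ a ⊕ (a ⊕ a) ⊕ h(b))) ⊕ h(h(f(d ⊕ a, f(c, a)))) ⊕ f(e, f(c ⊕ (a ⊕ b), (c ⊕ c) ⊕ a)) ⊕ f((a ⊕ (h(d) ⊕ (a ⊕ d))) ⊕ (e ⊕ b), g(h(d)))
  Simplify inside:  f(f(f(a, b) ⊕ h(d), d ⊕ d ⊕ d ⊕ (e ⊕ d) ⊕ b), h(h(g(c))))  →  f(f(f(a, b) ⊕ h(d), b ⊕ d ⊕ d ⊕ d ⊕ d), h(h(g(c))))
  Simplify inside:  g(h(b ⊕ a ⊕ (a ⊕ a) ⊕ h(b)))  →  g(h(a ⊕ a ⊕ a ⊕ b ⊕ h(b)))
  Simplify inside:  h(h(f(d ⊕ a, f(c, a))))  →  h(h(f(a ⊕ d, f(c, a))))
  Sort:  f(a ⊕ a ⊕ b ⊕ d ⊕ h(d), g(h(d))) ⊕ f(e, f(a ⊕ b ⊕ c, a ⊕ c ⊕ c)) ⊕ f(f(f(a, b) ⊕ h(d), b ⊕ d ⊕ d ⊕ d ⊕ d), h(h(g(c)))) ⊕ g(h(a ⊕ a ⊕ a ⊕ b ⊕ h(b))) ⊕ h(h(f(a ⊕ d, f(c, a))))
  Rebuild:  f(f(f(a ⊕ a ⊕ b ⊕ d ⊕ h(d), g(h(d))) ⊕ f(e, f(a ⊕ b ⊕ c, a ⊕ c ⊕ c)) ⊕ f(f(f(a, b) ⊕ h(d), b ⊕ d ⊕ d ⊕ d ⊕ d), h(h(g(c)))) ⊕ g(h(a ⊕ a ⊕ a ⊕ b ⊕ h(b))) ⊕ h(h(f(a ⊕ d, f(c, a)))), g(a ⊕ f(f(h(a), f(a, b)), a ⊕ d ⊕ f(d, a) ⊕ h(a) ⊕ h(c)))), c)

Answer: yes — both canonical forms are f(f(f(a ⊕ a ⊕ b ⊕ d ⊕ h(d), g(h(d))) ⊕ f(e, f(a ⊕ b ⊕ c, a ⊕ c ⊕ c)) ⊕ f(f(f(a, b) ⊕ h(d), b ⊕ d ⊕ d ⊕ d ⊕ d), h(h(g(c)))) ⊕ g(h(a ⊕ a ⊕ a ⊕ b ⊕ h(b))) ⊕ h(h(f(a ⊕ d, f(c, a)))), g(a ⊕ f(f(h(a), f(a, b)), a ⊕ d ⊕ f(d, a) ⊕ h(a) ⊕ h(c)))), c)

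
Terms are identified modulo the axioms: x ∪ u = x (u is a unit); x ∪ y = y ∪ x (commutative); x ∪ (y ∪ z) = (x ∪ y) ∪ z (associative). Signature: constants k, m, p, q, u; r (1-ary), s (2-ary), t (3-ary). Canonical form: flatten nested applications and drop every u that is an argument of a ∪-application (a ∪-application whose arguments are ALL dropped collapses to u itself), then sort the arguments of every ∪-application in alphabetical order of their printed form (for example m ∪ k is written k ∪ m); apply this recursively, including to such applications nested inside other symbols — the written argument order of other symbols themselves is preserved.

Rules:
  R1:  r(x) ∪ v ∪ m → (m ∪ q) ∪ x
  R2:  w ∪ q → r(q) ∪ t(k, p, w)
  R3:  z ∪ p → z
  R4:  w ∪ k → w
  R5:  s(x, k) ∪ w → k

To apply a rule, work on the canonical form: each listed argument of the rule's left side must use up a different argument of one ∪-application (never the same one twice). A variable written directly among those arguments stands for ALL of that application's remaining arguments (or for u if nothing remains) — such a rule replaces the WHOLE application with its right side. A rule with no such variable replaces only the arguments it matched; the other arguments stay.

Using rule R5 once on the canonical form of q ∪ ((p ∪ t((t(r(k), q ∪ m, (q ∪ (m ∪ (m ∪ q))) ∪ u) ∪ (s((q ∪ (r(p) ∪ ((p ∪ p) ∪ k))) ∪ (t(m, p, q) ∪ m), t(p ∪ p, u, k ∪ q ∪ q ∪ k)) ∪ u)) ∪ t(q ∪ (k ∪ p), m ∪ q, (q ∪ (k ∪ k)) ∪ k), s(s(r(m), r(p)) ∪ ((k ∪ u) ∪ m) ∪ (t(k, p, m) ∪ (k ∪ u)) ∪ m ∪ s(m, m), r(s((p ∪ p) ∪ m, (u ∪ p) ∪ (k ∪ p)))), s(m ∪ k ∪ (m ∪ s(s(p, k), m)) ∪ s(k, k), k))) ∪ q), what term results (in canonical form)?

Canonical form:  p ∪ q ∪ q ∪ t(s(k ∪ m ∪ p ∪ p ∪ q ∪ r(p) ∪ t(m, p, q), t(p ∪ p, u, k ∪ k ∪ q ∪ q)) ∪ t(k ∪ p ∪ q, m ∪ q, k ∪ k ∪ k ∪ q) ∪ t(r(k), m ∪ q, m ∪ m ∪ q ∪ q), s(k ∪ k ∪ m ∪ m ∪ s(m, m) ∪ s(r(m), r(p)) ∪ t(k, p, m), r(s(m ∪ p ∪ p, k ∪ p ∪ p))), s(k ∪ m ∪ m ∪ s(k, k) ∪ s(s(p, k), m), k))
R5 matches:  uses s(k, k);  w := k ∪ m ∪ m ∪ s(s(p, k), m), x := k
The extension variable absorbs all remaining arguments, so the whole application is rewritten.
Result:  p ∪ q ∪ q ∪ t(s(k ∪ m ∪ p ∪ p ∪ q ∪ r(p) ∪ t(m, p, q), t(p ∪ p, u, k ∪ k ∪ q ∪ q)) ∪ t(k ∪ p ∪ q, m ∪ q, k ∪ k ∪ k ∪ q) ∪ t(r(k), m ∪ q, m ∪ m ∪ q ∪ q), s(k ∪ k ∪ m ∪ m ∪ s(m, m) ∪ s(r(m), r(p)) ∪ t(k, p, m), r(s(m ∪ p ∪ p, k ∪ p ∪ p))), s(k, k))

Answer: p ∪ q ∪ q ∪ t(s(k ∪ m ∪ p ∪ p ∪ q ∪ r(p) ∪ t(m, p, q), t(p ∪ p, u, k ∪ k ∪ q ∪ q)) ∪ t(k ∪ p ∪ q, m ∪ q, k ∪ k ∪ k ∪ q) ∪ t(r(k), m ∪ q, m ∪ m ∪ q ∪ q), s(k ∪ k ∪ m ∪ m ∪ s(m, m) ∪ s(r(m), r(p)) ∪ t(k, p, m), r(s(m ∪ p ∪ p, k ∪ p ∪ p))), s(k, k))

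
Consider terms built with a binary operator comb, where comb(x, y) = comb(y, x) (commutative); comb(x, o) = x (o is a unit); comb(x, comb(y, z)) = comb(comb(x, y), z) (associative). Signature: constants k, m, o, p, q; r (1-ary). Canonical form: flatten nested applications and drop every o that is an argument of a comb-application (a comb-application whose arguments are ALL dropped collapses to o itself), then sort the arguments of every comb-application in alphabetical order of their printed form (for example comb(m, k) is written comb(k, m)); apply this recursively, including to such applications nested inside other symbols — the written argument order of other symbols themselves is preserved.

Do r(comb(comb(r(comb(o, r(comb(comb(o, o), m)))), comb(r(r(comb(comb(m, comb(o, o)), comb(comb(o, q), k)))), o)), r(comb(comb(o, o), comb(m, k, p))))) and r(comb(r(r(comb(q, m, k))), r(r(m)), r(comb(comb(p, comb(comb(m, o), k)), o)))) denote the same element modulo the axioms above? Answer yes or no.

Left:  r(comb(comb(r(comb(o, r(comb(comb(o, o), m)))), comb(r(r(comb(comb(m, comb(o, o)), comb(comb(o, q), k)))), o)), r(comb(comb(o, o), comb(m, k, p)))))
  Focus inside:  comb(comb(r(comb(o, r(comb(comb(o, o), m)))), comb(r(r(comb(comb(m, comb(o, o)), comb(comb(o, q), k)))), o)), r(comb(comb(o, o), comb(m, k, p))))
  Merge nested applications:  comb(r(comb(o, r(comb(comb(o, o), m)))), r(r(comb(comb(m, comb(o, o)), comb(comb(o, q), k)))), o, r(comb(comb(o, o), comb(m, k, p))))
  Inside:  r(comb(o, r(comb(comb(o, o), m))))  →  r(r(m))
  Canonicalize subterm:  r(r(comb(comb(m, comb(o, o)), comb(comb(o, q), k))))  →  r(r(comb(k, m, q)))
  Simplify inside:  r(comb(comb(o, o), comb(m, k, p)))  →  r(comb(k, m, p))
  Unit:  drop o
  Order the arguments:  comb(r(comb(k, m, p)), r(r(comb(k, m, q))), r(r(m)))
  Reassemble:  r(comb(r(comb(k, m, p)), r(r(comb(k, m, q))), r(r(m))))
Right:  r(comb(r(r(comb(q, m, k))), r(r(m)), r(comb(comb(p, comb(comb(m, o), k)), o))))
  Descend into:  comb(r(r(comb(q, m, k))), r(r(m)), r(comb(comb(p, comb(comb(m, o), k)), o)))
  Simplify inside:  r(r(comb(q, m, k)))  →  r(r(comb(k, m, q)))
  Simplify inside:  r(comb(comb(p, comb(comb(m, o), k)), o))  →  r(comb(k, m, p))
  Order the arguments:  comb(r(comb(k, m, p)), r(r(comb(k, m, q))), r(r(m)))
  Rebuild:  r(comb(r(comb(k, m, p)), r(r(comb(k, m, q))), r(r(m))))

Answer: yes — both canonical forms are r(comb(r(comb(k, m, p)), r(r(comb(k, m, q))), r(r(m))))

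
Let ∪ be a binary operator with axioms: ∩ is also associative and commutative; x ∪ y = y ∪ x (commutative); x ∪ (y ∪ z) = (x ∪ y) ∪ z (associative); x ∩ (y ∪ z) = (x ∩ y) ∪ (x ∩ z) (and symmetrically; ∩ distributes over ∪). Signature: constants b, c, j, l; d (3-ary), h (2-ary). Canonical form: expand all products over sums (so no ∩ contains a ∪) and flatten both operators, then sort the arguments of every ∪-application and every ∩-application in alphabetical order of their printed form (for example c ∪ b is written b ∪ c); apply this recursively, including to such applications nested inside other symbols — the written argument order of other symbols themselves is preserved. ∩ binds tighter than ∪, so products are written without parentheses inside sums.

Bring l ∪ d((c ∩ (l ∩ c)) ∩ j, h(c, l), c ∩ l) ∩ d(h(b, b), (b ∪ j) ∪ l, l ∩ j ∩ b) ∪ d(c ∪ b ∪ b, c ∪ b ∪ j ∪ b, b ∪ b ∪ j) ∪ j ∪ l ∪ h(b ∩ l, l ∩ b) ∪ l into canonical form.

Answer: d(b ∪ b ∪ c, b ∪ b ∪ c ∪ j, b ∪ b ∪ j) ∪ d(c ∩ c ∩ j ∩ l, h(c, l), c ∩ l) ∩ d(h(b, b), b ∪ j ∪ l, b ∩ j ∩ l) ∪ h(b ∩ l, b ∩ l) ∪ j ∪ l ∪ l ∪ l

Derivation:
Flatten:  l ∪ d(c ∩ c ∩ j ∩ l, h(c, l), c ∩ l) ∩ d(h(b, b), b ∪ j ∪ l, b ∩ j ∩ l) ∪ d(b ∪ b ∪ c, b ∪ b ∪ c ∪ j, b ∪ b ∪ j) ∪ j ∪ l ∪ h(b ∩ l, b ∩ l) ∪ l
Sort:  d(b ∪ b ∪ c, b ∪ b ∪ c ∪ j, b ∪ b ∪ j) ∪ d(c ∩ c ∩ j ∩ l, h(c, l), c ∩ l) ∩ d(h(b, b), b ∪ j ∪ l, b ∩ j ∩ l) ∪ h(b ∩ l, b ∩ l) ∪ j ∪ l ∪ l ∪ l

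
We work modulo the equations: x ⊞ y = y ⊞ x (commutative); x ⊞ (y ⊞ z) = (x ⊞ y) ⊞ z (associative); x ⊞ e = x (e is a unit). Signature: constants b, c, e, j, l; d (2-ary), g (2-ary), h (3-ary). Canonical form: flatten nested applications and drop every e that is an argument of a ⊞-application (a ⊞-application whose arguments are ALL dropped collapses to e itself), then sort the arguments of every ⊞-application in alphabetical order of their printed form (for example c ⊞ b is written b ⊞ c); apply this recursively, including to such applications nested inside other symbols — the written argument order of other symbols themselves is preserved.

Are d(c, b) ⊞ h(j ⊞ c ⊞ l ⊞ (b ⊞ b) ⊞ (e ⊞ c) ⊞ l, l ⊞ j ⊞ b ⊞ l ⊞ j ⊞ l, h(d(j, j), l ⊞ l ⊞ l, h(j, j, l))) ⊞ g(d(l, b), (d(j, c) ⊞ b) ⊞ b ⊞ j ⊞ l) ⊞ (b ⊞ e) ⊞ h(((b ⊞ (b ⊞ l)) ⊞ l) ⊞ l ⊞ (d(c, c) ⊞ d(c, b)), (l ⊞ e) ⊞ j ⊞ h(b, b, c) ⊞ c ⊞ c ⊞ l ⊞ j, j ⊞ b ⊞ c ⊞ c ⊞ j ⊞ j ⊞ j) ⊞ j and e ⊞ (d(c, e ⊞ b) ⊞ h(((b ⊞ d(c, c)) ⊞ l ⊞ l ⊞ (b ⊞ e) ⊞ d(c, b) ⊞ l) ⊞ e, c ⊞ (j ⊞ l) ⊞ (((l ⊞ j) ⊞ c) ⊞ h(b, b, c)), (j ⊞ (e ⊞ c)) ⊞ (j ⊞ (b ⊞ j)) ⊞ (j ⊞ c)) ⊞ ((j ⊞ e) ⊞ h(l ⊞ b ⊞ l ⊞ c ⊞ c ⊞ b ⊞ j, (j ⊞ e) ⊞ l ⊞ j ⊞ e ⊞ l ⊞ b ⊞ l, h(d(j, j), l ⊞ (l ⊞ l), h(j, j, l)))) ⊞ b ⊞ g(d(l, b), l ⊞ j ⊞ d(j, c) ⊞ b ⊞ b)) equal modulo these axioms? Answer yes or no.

Answer: yes — both canonical forms are b ⊞ d(c, b) ⊞ g(d(l, b), b ⊞ b ⊞ d(j, c) ⊞ j ⊞ l) ⊞ h(b ⊞ b ⊞ c ⊞ c ⊞ j ⊞ l ⊞ l, b ⊞ j ⊞ j ⊞ l ⊞ l ⊞ l, h(d(j, j), l ⊞ l ⊞ l, h(j, j, l))) ⊞ h(b ⊞ b ⊞ d(c, b) ⊞ d(c, c) ⊞ l ⊞ l ⊞ l, c ⊞ c ⊞ h(b, b, c) ⊞ j ⊞ j ⊞ l ⊞ l, b ⊞ c ⊞ c ⊞ j ⊞ j ⊞ j ⊞ j) ⊞ j

Derivation:
Left:  d(c, b) ⊞ h(j ⊞ c ⊞ l ⊞ (b ⊞ b) ⊞ (e ⊞ c) ⊞ l, l ⊞ j ⊞ b ⊞ l ⊞ j ⊞ l, h(d(j, j), l ⊞ l ⊞ l, h(j, j, l))) ⊞ g(d(l, b), (d(j, c) ⊞ b) ⊞ b ⊞ j ⊞ l) ⊞ (b ⊞ e) ⊞ h(((b ⊞ (b ⊞ l)) ⊞ l) ⊞ l ⊞ (d(c, c) ⊞ d(c, b)), (l ⊞ e) ⊞ j ⊞ h(b, b, c) ⊞ c ⊞ c ⊞ l ⊞ j, j ⊞ b ⊞ c ⊞ c ⊞ j ⊞ j ⊞ j) ⊞ j
  Un-nest:  d(c, b) ⊞ h(j ⊞ c ⊞ l ⊞ (b ⊞ b) ⊞ (e ⊞ c) ⊞ l, l ⊞ j ⊞ b ⊞ l ⊞ j ⊞ l, h(d(j, j), l ⊞ l ⊞ l, h(j, j, l))) ⊞ g(d(l, b), (d(j, c) ⊞ b) ⊞ b ⊞ j ⊞ l) ⊞ b ⊞ e ⊞ h(((b ⊞ (b ⊞ l)) ⊞ l) ⊞ l ⊞ (d(c, c) ⊞ d(c, b)), (l ⊞ e) ⊞ j ⊞ h(b, b, c) ⊞ c ⊞ c ⊞ l ⊞ j, j ⊞ b ⊞ c ⊞ c ⊞ j ⊞ j ⊞ j) ⊞ j
  Simplify inside:  h(j ⊞ c ⊞ l ⊞ (b ⊞ b) ⊞ (e ⊞ c) ⊞ l, l ⊞ j ⊞ b ⊞ l ⊞ j ⊞ l, h(d(j, j), l ⊞ l ⊞ l, h(j, j, l)))  →  h(b ⊞ b ⊞ c ⊞ c ⊞ j ⊞ l ⊞ l, b ⊞ j ⊞ j ⊞ l ⊞ l ⊞ l, h(d(j, j), l ⊞ l ⊞ l, h(j, j, l)))
  Inside:  g(d(l, b), (d(j, c) ⊞ b) ⊞ b ⊞ j ⊞ l)  →  g(d(l, b), b ⊞ b ⊞ d(j, c) ⊞ j ⊞ l)
  Canonicalize subterm:  h(((b ⊞ (b ⊞ l)) ⊞ l) ⊞ l ⊞ (d(c, c) ⊞ d(c, b)), (l ⊞ e) ⊞ j ⊞ h(b, b, c) ⊞ c ⊞ c ⊞ l ⊞ j, j ⊞ b ⊞ c ⊞ c ⊞ j ⊞ j ⊞ j)  →  h(b ⊞ b ⊞ d(c, b) ⊞ d(c, c) ⊞ l ⊞ l ⊞ l, c ⊞ c ⊞ h(b, b, c) ⊞ j ⊞ j ⊞ l ⊞ l, b ⊞ c ⊞ c ⊞ j ⊞ j ⊞ j ⊞ j)
  Drop the unit:  drop e
  Sort:  b ⊞ d(c, b) ⊞ g(d(l, b), b ⊞ b ⊞ d(j, c) ⊞ j ⊞ l) ⊞ h(b ⊞ b ⊞ c ⊞ c ⊞ j ⊞ l ⊞ l, b ⊞ j ⊞ j ⊞ l ⊞ l ⊞ l, h(d(j, j), l ⊞ l ⊞ l, h(j, j, l))) ⊞ h(b ⊞ b ⊞ d(c, b) ⊞ d(c, c) ⊞ l ⊞ l ⊞ l, c ⊞ c ⊞ h(b, b, c) ⊞ j ⊞ j ⊞ l ⊞ l, b ⊞ c ⊞ c ⊞ j ⊞ j ⊞ j ⊞ j) ⊞ j
Right:  e ⊞ (d(c, e ⊞ b) ⊞ h(((b ⊞ d(c, c)) ⊞ l ⊞ l ⊞ (b ⊞ e) ⊞ d(c, b) ⊞ l) ⊞ e, c ⊞ (j ⊞ l) ⊞ (((l ⊞ j) ⊞ c) ⊞ h(b, b, c)), (j ⊞ (e ⊞ c)) ⊞ (j ⊞ (b ⊞ j)) ⊞ (j ⊞ c)) ⊞ ((j ⊞ e) ⊞ h(l ⊞ b ⊞ l ⊞ c ⊞ c ⊞ b ⊞ j, (j ⊞ e) ⊞ l ⊞ j ⊞ e ⊞ l ⊞ b ⊞ l, h(d(j, j), l ⊞ (l ⊞ l), h(j, j, l)))) ⊞ b ⊞ g(d(l, b), l ⊞ j ⊞ d(j, c) ⊞ b ⊞ b))
  Flatten:  e ⊞ d(c, e ⊞ b) ⊞ h(((b ⊞ d(c, c)) ⊞ l ⊞ l ⊞ (b ⊞ e) ⊞ d(c, b) ⊞ l) ⊞ e, c ⊞ (j ⊞ l) ⊞ (((l ⊞ j) ⊞ c) ⊞ h(b, b, c)), (j ⊞ (e ⊞ c)) ⊞ (j ⊞ (b ⊞ j)) ⊞ (j ⊞ c)) ⊞ j ⊞ e ⊞ h(l ⊞ b ⊞ l ⊞ c ⊞ c ⊞ b ⊞ j, (j ⊞ e) ⊞ l ⊞ j ⊞ e ⊞ l ⊞ b ⊞ l, h(d(j, j), l ⊞ (l ⊞ l), h(j, j, l))) ⊞ b ⊞ g(d(l, b), l ⊞ j ⊞ d(j, c) ⊞ b ⊞ b)
  Inside:  d(c, e ⊞ b)  →  d(c, b)
  Canonicalize subterm:  h(((b ⊞ d(c, c)) ⊞ l ⊞ l ⊞ (b ⊞ e) ⊞ d(c, b) ⊞ l) ⊞ e, c ⊞ (j ⊞ l) ⊞ (((l ⊞ j) ⊞ c) ⊞ h(b, b, c)), (j ⊞ (e ⊞ c)) ⊞ (j ⊞ (b ⊞ j)) ⊞ (j ⊞ c))  →  h(b ⊞ b ⊞ d(c, b) ⊞ d(c, c) ⊞ l ⊞ l ⊞ l, c ⊞ c ⊞ h(b, b, c) ⊞ j ⊞ j ⊞ l ⊞ l, b ⊞ c ⊞ c ⊞ j ⊞ j ⊞ j ⊞ j)
  Canonicalize subterm:  h(l ⊞ b ⊞ l ⊞ c ⊞ c ⊞ b ⊞ j, (j ⊞ e) ⊞ l ⊞ j ⊞ e ⊞ l ⊞ b ⊞ l, h(d(j, j), l ⊞ (l ⊞ l), h(j, j, l)))  →  h(b ⊞ b ⊞ c ⊞ c ⊞ j ⊞ l ⊞ l, b ⊞ j ⊞ j ⊞ l ⊞ l ⊞ l, h(d(j, j), l ⊞ l ⊞ l, h(j, j, l)))
  Unit:  drop e (×2)
  Order the arguments:  b ⊞ d(c, b) ⊞ g(d(l, b), b ⊞ b ⊞ d(j, c) ⊞ j ⊞ l) ⊞ h(b ⊞ b ⊞ c ⊞ c ⊞ j ⊞ l ⊞ l, b ⊞ j ⊞ j ⊞ l ⊞ l ⊞ l, h(d(j, j), l ⊞ l ⊞ l, h(j, j, l))) ⊞ h(b ⊞ b ⊞ d(c, b) ⊞ d(c, c) ⊞ l ⊞ l ⊞ l, c ⊞ c ⊞ h(b, b, c) ⊞ j ⊞ j ⊞ l ⊞ l, b ⊞ c ⊞ c ⊞ j ⊞ j ⊞ j ⊞ j) ⊞ j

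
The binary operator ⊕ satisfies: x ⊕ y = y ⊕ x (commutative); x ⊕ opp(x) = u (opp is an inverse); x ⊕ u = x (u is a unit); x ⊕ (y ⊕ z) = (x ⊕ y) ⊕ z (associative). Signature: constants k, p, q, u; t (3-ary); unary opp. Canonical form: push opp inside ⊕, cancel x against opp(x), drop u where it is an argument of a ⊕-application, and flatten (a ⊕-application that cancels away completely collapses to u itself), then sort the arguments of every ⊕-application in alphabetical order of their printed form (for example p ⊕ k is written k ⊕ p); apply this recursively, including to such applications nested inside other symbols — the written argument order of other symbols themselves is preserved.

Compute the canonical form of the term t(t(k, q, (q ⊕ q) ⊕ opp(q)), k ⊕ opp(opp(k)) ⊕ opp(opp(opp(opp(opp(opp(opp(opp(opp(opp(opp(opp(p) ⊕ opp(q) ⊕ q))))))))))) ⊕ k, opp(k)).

Answer: t(t(k, q, q), k ⊕ k ⊕ k ⊕ p, opp(k))

Derivation:
Focus inside:  k ⊕ opp(opp(k)) ⊕ opp(opp(opp(opp(opp(opp(opp(opp(opp(opp(opp(opp(p) ⊕ opp(q) ⊕ q))))))))))) ⊕ k
Push opp inside:  distribute opp over ⊕ and collapse double opp
Inverses cancel:  q cancels
Combine occurrences:  k ⊕ k ⊕ k ⊕ p
Reassemble:  t(t(k, q, q), k ⊕ k ⊕ k ⊕ p, opp(k))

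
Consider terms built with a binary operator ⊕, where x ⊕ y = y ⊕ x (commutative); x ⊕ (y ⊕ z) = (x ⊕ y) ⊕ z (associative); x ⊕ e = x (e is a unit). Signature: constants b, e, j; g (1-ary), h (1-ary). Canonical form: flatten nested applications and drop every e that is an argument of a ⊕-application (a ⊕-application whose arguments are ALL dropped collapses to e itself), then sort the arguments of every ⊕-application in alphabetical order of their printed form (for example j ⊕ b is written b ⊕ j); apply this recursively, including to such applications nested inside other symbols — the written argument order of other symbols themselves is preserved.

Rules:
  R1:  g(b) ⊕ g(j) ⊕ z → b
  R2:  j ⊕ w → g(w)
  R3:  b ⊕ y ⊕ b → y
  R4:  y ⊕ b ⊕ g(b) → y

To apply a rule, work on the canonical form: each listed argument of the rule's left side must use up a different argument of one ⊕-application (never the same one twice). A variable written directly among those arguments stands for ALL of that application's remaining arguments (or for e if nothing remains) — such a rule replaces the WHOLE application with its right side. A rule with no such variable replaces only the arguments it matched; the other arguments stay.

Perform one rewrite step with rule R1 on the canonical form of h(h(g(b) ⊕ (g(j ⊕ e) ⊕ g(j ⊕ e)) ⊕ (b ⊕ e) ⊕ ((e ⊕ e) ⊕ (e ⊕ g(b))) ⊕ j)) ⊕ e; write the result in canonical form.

Answer: h(h(b))

Derivation:
Canonical form:  h(h(b ⊕ g(b) ⊕ g(b) ⊕ g(j) ⊕ g(j) ⊕ j))
Apply R1:  consuming g(b), g(j);  z := b ⊕ g(b) ⊕ g(j) ⊕ j
The extension variable absorbs all remaining arguments, so the whole application is rewritten.
Result:  h(h(b))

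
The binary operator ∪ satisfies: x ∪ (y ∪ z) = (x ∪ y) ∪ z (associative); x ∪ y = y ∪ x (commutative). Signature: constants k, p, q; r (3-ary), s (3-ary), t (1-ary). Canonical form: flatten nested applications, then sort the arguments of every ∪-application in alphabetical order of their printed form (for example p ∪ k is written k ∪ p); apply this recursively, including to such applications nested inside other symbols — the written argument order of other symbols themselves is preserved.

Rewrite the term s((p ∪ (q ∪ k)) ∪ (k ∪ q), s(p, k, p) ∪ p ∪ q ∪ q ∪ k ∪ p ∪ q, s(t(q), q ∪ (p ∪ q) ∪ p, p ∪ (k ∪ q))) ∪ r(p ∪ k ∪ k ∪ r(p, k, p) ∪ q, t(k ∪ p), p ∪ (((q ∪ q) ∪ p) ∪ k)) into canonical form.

Answer: r(k ∪ k ∪ p ∪ q ∪ r(p, k, p), t(k ∪ p), k ∪ p ∪ p ∪ q ∪ q) ∪ s(k ∪ k ∪ p ∪ q ∪ q, k ∪ p ∪ p ∪ q ∪ q ∪ q ∪ s(p, k, p), s(t(q), p ∪ p ∪ q ∪ q, k ∪ p ∪ q))

Derivation:
Simplify inside:  s((p ∪ (q ∪ k)) ∪ (k ∪ q), s(p, k, p) ∪ p ∪ q ∪ q ∪ k ∪ p ∪ q, s(t(q), q ∪ (p ∪ q) ∪ p, p ∪ (k ∪ q)))  →  s(k ∪ k ∪ p ∪ q ∪ q, k ∪ p ∪ p ∪ q ∪ q ∪ q ∪ s(p, k, p), s(t(q), p ∪ p ∪ q ∪ q, k ∪ p ∪ q))
Inside:  r(p ∪ k ∪ k ∪ r(p, k, p) ∪ q, t(k ∪ p), p ∪ (((q ∪ q) ∪ p) ∪ k))  →  r(k ∪ k ∪ p ∪ q ∪ r(p, k, p), t(k ∪ p), k ∪ p ∪ p ∪ q ∪ q)
Sort:  r(k ∪ k ∪ p ∪ q ∪ r(p, k, p), t(k ∪ p), k ∪ p ∪ p ∪ q ∪ q) ∪ s(k ∪ k ∪ p ∪ q ∪ q, k ∪ p ∪ p ∪ q ∪ q ∪ q ∪ s(p, k, p), s(t(q), p ∪ p ∪ q ∪ q, k ∪ p ∪ q))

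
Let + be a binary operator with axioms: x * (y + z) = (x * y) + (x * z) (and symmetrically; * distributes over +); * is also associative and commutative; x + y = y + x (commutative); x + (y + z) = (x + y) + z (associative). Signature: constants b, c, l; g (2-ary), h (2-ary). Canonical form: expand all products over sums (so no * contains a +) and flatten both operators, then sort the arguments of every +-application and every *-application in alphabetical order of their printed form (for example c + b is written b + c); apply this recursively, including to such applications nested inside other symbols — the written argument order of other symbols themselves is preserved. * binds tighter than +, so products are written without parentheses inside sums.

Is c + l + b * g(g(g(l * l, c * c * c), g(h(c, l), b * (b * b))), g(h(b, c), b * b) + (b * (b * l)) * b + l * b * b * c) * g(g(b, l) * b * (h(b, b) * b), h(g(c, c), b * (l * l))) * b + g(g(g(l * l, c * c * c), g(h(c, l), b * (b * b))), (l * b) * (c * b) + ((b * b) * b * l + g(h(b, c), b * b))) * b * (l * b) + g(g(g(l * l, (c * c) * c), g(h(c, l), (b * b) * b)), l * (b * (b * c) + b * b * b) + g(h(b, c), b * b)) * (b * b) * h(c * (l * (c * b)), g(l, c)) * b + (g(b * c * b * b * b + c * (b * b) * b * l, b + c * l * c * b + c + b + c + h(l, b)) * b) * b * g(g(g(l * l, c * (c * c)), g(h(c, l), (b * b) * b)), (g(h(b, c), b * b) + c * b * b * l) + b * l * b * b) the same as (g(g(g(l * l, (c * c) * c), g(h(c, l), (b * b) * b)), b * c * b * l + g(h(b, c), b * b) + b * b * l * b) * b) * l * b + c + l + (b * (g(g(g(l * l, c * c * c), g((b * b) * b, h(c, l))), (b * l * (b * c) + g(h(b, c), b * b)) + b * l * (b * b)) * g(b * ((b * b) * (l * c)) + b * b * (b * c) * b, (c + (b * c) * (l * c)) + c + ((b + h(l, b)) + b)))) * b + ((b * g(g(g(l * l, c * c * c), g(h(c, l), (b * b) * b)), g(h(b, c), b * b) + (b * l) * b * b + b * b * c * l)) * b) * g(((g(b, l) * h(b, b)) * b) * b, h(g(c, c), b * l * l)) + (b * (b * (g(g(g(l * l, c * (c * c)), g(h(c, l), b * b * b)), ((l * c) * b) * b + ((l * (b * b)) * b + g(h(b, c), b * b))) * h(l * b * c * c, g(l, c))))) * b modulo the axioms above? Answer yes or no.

Answer: no — b * b * b * g(g(g(l * l, c * c * c), g(h(c, l), b * b * b)), b * b * b * l + b * b * c * l + g(h(b, c), b * b)) * h(b * c * c * l, g(l, c)) + b * b * g(b * b * b * b * c + b * b * b * c * l, b + b + b * c * c * l + c + c + h(l, b)) * g(g(g(l * l, c * c * c), g(h(c, l), b * b * b)), b * b * b * l + b * b * c * l + g(h(b, c), b * b)) + b * b * g(b * b * g(b, l) * h(b, b), h(g(c, c), b * l * l)) * g(g(g(l * l, c * c * c), g(h(c, l), b * b * b)), b * b * b * l + b * b * c * l + g(h(b, c), b * b)) + b * b * g(g(g(l * l, c * c * c), g(h(c, l), b * b * b)), b * b * b * l + b * b * c * l + g(h(b, c), b * b)) * l + c + l vs b * b * b * g(g(g(l * l, c * c * c), g(h(c, l), b * b * b)), b * b * b * l + b * b * c * l + g(h(b, c), b * b)) * h(b * c * c * l, g(l, c)) + b * b * g(b * b * b * b * c + b * b * b * c * l, b + b + b * c * c * l + c + c + h(l, b)) * g(g(g(l * l, c * c * c), g(b * b * b, h(c, l))), b * b * b * l + b * b * c * l + g(h(b, c), b * b)) + b * b * g(b * b * g(b, l) * h(b, b), h(g(c, c), b * l * l)) * g(g(g(l * l, c * c * c), g(h(c, l), b * b * b)), b * b * b * l + b * b * c * l + g(h(b, c), b * b)) + b * b * g(g(g(l * l, c * c * c), g(h(c, l), b * b * b)), b * b * b * l + b * b * c * l + g(h(b, c), b * b)) * l + c + l

Derivation:
Left:  c + l + b * g(g(g(l * l, c * c * c), g(h(c, l), b * (b * b))), g(h(b, c), b * b) + (b * (b * l)) * b + l * b * b * c) * g(g(b, l) * b * (h(b, b) * b), h(g(c, c), b * (l * l))) * b + g(g(g(l * l, c * c * c), g(h(c, l), b * (b * b))), (l * b) * (c * b) + ((b * b) * b * l + g(h(b, c), b * b))) * b * (l * b) + g(g(g(l * l, (c * c) * c), g(h(c, l), (b * b) * b)), l * (b * (b * c) + b * b * b) + g(h(b, c), b * b)) * (b * b) * h(c * (l * (c * b)), g(l, c)) * b + (g(b * c * b * b * b + c * (b * b) * b * l, b + c * l * c * b + c + b + c + h(l, b)) * b) * b * g(g(g(l * l, c * (c * c)), g(h(c, l), (b * b) * b)), (g(h(b, c), b * b) + c * b * b * l) + b * l * b * b)
  Distribute:  c + l + b * b * g(b * b * g(b, l) * h(b, b), h(g(c, c), b * l * l)) * g(g(g(l * l, c * c * c), g(h(c, l), b * b * b)), b * b * b * l + b * b * c * l + g(h(b, c), b * b)) + b * b * g(g(g(l * l, c * c * c), g(h(c, l), b * b * b)), b * b * b * l + b * b * c * l + g(h(b, c), b * b)) * l + b * b * b * g(g(g(l * l, c * c * c), g(h(c, l), b * b * b)), b * b * b * l + b * b * c * l + g(h(b, c), b * b)) * h(b * c * c * l, g(l, c)) + b * b * g(b * b * b * b * c + b * b * b * c * l, b + b + b * c * c * l + c + c + h(l, b)) * g(g(g(l * l, c * c * c), g(h(c, l), b * b * b)), b * b * b * l + b * b * c * l + g(h(b, c), b * b))
  Sort:  b * b * b * g(g(g(l * l, c * c * c), g(h(c, l), b * b * b)), b * b * b * l + b * b * c * l + g(h(b, c), b * b)) * h(b * c * c * l, g(l, c)) + b * b * g(b * b * b * b * c + b * b * b * c * l, b + b + b * c * c * l + c + c + h(l, b)) * g(g(g(l * l, c * c * c), g(h(c, l), b * b * b)), b * b * b * l + b * b * c * l + g(h(b, c), b * b)) + b * b * g(b * b * g(b, l) * h(b, b), h(g(c, c), b * l * l)) * g(g(g(l * l, c * c * c), g(h(c, l), b * b * b)), b * b * b * l + b * b * c * l + g(h(b, c), b * b)) + b * b * g(g(g(l * l, c * c * c), g(h(c, l), b * b * b)), b * b * b * l + b * b * c * l + g(h(b, c), b * b)) * l + c + l
Right:  (g(g(g(l * l, (c * c) * c), g(h(c, l), (b * b) * b)), b * c * b * l + g(h(b, c), b * b) + b * b * l * b) * b) * l * b + c + l + (b * (g(g(g(l * l, c * c * c), g((b * b) * b, h(c, l))), (b * l * (b * c) + g(h(b, c), b * b)) + b * l * (b * b)) * g(b * ((b * b) * (l * c)) + b * b * (b * c) * b, (c + (b * c) * (l * c)) + c + ((b + h(l, b)) + b)))) * b + ((b * g(g(g(l * l, c * c * c), g(h(c, l), (b * b) * b)), g(h(b, c), b * b) + (b * l) * b * b + b * b * c * l)) * b) * g(((g(b, l) * h(b, b)) * b) * b, h(g(c, c), b * l * l)) + (b * (b * (g(g(g(l * l, c * (c * c)), g(h(c, l), b * b * b)), ((l * c) * b) * b + ((l * (b * b)) * b + g(h(b, c), b * b))) * h(l * b * c * c, g(l, c))))) * b
  Un-nest:  b * b * g(g(g(l * l, c * c * c), g(h(c, l), b * b * b)), b * b * b * l + b * b * c * l + g(h(b, c), b * b)) * l + c + l + b * b * g(b * b * b * b * c + b * b * b * c * l, b + b + b * c * c * l + c + c + h(l, b)) * g(g(g(l * l, c * c * c), g(b * b * b, h(c, l))), b * b * b * l + b * b * c * l + g(h(b, c), b * b)) + b * b * g(b * b * g(b, l) * h(b, b), h(g(c, c), b * l * l)) * g(g(g(l * l, c * c * c), g(h(c, l), b * b * b)), b * b * b * l + b * b * c * l + g(h(b, c), b * b)) + b * b * b * g(g(g(l * l, c * c * c), g(h(c, l), b * b * b)), b * b * b * l + b * b * c * l + g(h(b, c), b * b)) * h(b * c * c * l, g(l, c))
  Sort:  b * b * b * g(g(g(l * l, c * c * c), g(h(c, l), b * b * b)), b * b * b * l + b * b * c * l + g(h(b, c), b * b)) * h(b * c * c * l, g(l, c)) + b * b * g(b * b * b * b * c + b * b * b * c * l, b + b + b * c * c * l + c + c + h(l, b)) * g(g(g(l * l, c * c * c), g(b * b * b, h(c, l))), b * b * b * l + b * b * c * l + g(h(b, c), b * b)) + b * b * g(b * b * g(b, l) * h(b, b), h(g(c, c), b * l * l)) * g(g(g(l * l, c * c * c), g(h(c, l), b * b * b)), b * b * b * l + b * b * c * l + g(h(b, c), b * b)) + b * b * g(g(g(l * l, c * c * c), g(h(c, l), b * b * b)), b * b * b * l + b * b * c * l + g(h(b, c), b * b)) * l + c + l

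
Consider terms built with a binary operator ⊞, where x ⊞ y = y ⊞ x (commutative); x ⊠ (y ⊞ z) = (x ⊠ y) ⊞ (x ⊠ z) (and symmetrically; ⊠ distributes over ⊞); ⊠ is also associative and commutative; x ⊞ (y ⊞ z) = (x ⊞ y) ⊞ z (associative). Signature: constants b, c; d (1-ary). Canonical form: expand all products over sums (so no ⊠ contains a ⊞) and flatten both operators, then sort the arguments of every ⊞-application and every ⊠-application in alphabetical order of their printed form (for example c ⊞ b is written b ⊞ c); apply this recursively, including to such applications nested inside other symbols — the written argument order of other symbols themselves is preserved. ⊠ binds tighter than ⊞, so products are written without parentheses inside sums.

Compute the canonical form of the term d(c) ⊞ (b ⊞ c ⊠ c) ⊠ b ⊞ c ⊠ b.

Distribute:  d(c) ⊞ b ⊠ b ⊞ b ⊠ c ⊠ c ⊞ b ⊠ c
Order the arguments:  b ⊠ b ⊞ b ⊠ c ⊞ b ⊠ c ⊠ c ⊞ d(c)

Answer: b ⊠ b ⊞ b ⊠ c ⊞ b ⊠ c ⊠ c ⊞ d(c)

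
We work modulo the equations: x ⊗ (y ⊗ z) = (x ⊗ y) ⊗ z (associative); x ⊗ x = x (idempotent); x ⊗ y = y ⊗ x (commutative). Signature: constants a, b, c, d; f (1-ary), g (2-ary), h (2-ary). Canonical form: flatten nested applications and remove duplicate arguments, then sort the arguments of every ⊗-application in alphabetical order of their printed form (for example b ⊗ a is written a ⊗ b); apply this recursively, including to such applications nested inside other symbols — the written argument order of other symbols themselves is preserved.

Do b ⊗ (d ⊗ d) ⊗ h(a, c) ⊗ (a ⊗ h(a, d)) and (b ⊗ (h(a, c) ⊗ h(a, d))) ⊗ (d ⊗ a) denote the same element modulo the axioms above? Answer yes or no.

Answer: yes — both canonical forms are a ⊗ b ⊗ d ⊗ h(a, c) ⊗ h(a, d)

Derivation:
Left:  b ⊗ (d ⊗ d) ⊗ h(a, c) ⊗ (a ⊗ h(a, d))
  Un-nest:  b ⊗ d ⊗ d ⊗ h(a, c) ⊗ a ⊗ h(a, d)
  Deduplicate:  drop duplicate d
  Order the arguments:  a ⊗ b ⊗ d ⊗ h(a, c) ⊗ h(a, d)
Right:  (b ⊗ (h(a, c) ⊗ h(a, d))) ⊗ (d ⊗ a)
  Merge nested applications:  b ⊗ h(a, c) ⊗ h(a, d) ⊗ d ⊗ a
  Order the arguments:  a ⊗ b ⊗ d ⊗ h(a, c) ⊗ h(a, d)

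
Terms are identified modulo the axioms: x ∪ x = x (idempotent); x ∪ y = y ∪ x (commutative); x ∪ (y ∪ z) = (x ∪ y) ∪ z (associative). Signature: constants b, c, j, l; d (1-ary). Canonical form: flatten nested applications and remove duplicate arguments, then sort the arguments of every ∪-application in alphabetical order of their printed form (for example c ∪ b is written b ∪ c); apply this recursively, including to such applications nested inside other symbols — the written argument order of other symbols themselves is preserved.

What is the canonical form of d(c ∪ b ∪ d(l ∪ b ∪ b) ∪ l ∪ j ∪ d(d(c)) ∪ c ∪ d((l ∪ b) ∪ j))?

Answer: d(b ∪ c ∪ d(b ∪ j ∪ l) ∪ d(b ∪ l) ∪ d(d(c)) ∪ j ∪ l)

Derivation:
Work inside:  c ∪ b ∪ d(l ∪ b ∪ b) ∪ l ∪ j ∪ d(d(c)) ∪ c ∪ d((l ∪ b) ∪ j)
Inside:  d(l ∪ b ∪ b)  →  d(b ∪ l)
Simplify inside:  d((l ∪ b) ∪ j)  →  d(b ∪ j ∪ l)
Idempotence:  drop duplicate c
Order the arguments:  b ∪ c ∪ d(b ∪ j ∪ l) ∪ d(b ∪ l) ∪ d(d(c)) ∪ j ∪ l
Put back:  d(b ∪ c ∪ d(b ∪ j ∪ l) ∪ d(b ∪ l) ∪ d(d(c)) ∪ j ∪ l)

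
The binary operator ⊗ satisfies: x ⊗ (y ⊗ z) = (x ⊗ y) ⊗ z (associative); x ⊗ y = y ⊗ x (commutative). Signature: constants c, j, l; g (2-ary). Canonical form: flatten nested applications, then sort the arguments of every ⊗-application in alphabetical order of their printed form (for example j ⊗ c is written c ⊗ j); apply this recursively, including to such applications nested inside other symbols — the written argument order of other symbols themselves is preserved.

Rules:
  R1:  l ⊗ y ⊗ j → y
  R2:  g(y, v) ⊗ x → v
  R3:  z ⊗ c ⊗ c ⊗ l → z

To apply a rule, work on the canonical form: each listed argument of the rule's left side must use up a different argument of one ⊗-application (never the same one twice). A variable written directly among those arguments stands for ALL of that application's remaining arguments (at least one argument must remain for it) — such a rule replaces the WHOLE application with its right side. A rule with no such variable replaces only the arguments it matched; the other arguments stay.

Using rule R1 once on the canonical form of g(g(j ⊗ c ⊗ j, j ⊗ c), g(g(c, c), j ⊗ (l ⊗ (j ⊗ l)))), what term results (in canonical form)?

Canonical form:  g(g(c ⊗ j ⊗ j, c ⊗ j), g(g(c, c), j ⊗ j ⊗ l ⊗ l))
Apply R1:  consuming j, l;  y := j ⊗ l
Every leftover argument binds to the variable; the entire application is replaced.
Result:  g(g(c ⊗ j ⊗ j, c ⊗ j), g(g(c, c), j ⊗ l))

Answer: g(g(c ⊗ j ⊗ j, c ⊗ j), g(g(c, c), j ⊗ l))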